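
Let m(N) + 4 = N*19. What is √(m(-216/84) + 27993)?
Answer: √1369067/7 ≈ 167.15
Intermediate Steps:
m(N) = -4 + 19*N (m(N) = -4 + N*19 = -4 + 19*N)
√(m(-216/84) + 27993) = √((-4 + 19*(-216/84)) + 27993) = √((-4 + 19*(-216*1/84)) + 27993) = √((-4 + 19*(-18/7)) + 27993) = √((-4 - 342/7) + 27993) = √(-370/7 + 27993) = √(195581/7) = √1369067/7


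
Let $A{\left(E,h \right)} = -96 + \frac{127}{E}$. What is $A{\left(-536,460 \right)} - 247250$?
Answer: $- \frac{132577583}{536} \approx -2.4735 \cdot 10^{5}$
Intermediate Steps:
$A{\left(-536,460 \right)} - 247250 = \left(-96 + \frac{127}{-536}\right) - 247250 = \left(-96 + 127 \left(- \frac{1}{536}\right)\right) - 247250 = \left(-96 - \frac{127}{536}\right) - 247250 = - \frac{51583}{536} - 247250 = - \frac{132577583}{536}$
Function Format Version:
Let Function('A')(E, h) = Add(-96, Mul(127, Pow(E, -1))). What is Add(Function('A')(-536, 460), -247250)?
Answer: Rational(-132577583, 536) ≈ -2.4735e+5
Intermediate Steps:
Add(Function('A')(-536, 460), -247250) = Add(Add(-96, Mul(127, Pow(-536, -1))), -247250) = Add(Add(-96, Mul(127, Rational(-1, 536))), -247250) = Add(Add(-96, Rational(-127, 536)), -247250) = Add(Rational(-51583, 536), -247250) = Rational(-132577583, 536)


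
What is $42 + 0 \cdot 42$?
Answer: $42$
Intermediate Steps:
$42 + 0 \cdot 42 = 42 + 0 = 42$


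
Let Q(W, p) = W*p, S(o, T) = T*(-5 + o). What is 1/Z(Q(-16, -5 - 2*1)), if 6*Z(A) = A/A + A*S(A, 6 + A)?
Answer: 2/471371 ≈ 4.2429e-6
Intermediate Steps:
Z(A) = 1/6 + A*(-5 + A)*(6 + A)/6 (Z(A) = (A/A + A*((6 + A)*(-5 + A)))/6 = (1 + A*((-5 + A)*(6 + A)))/6 = (1 + A*(-5 + A)*(6 + A))/6 = 1/6 + A*(-5 + A)*(6 + A)/6)
1/Z(Q(-16, -5 - 2*1)) = 1/(1/6 + (-16*(-5 - 2*1))*(-5 - 16*(-5 - 2*1))*(6 - 16*(-5 - 2*1))/6) = 1/(1/6 + (-16*(-5 - 2))*(-5 - 16*(-5 - 2))*(6 - 16*(-5 - 2))/6) = 1/(1/6 + (-16*(-7))*(-5 - 16*(-7))*(6 - 16*(-7))/6) = 1/(1/6 + (1/6)*112*(-5 + 112)*(6 + 112)) = 1/(1/6 + (1/6)*112*107*118) = 1/(1/6 + 707056/3) = 1/(471371/2) = 2/471371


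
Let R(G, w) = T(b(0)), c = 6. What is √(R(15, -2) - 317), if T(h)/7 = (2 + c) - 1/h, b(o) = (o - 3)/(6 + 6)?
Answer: I*√233 ≈ 15.264*I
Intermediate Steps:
b(o) = -¼ + o/12 (b(o) = (-3 + o)/12 = (-3 + o)*(1/12) = -¼ + o/12)
T(h) = 56 - 7/h (T(h) = 7*((2 + 6) - 1/h) = 7*(8 - 1/h) = 56 - 7/h)
R(G, w) = 84 (R(G, w) = 56 - 7/(-¼ + (1/12)*0) = 56 - 7/(-¼ + 0) = 56 - 7/(-¼) = 56 - 7*(-4) = 56 + 28 = 84)
√(R(15, -2) - 317) = √(84 - 317) = √(-233) = I*√233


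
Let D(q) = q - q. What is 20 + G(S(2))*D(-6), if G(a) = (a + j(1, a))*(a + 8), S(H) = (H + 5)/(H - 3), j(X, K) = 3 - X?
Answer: 20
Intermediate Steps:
S(H) = (5 + H)/(-3 + H)
G(a) = (2 + a)*(8 + a) (G(a) = (a + (3 - 1*1))*(a + 8) = (a + (3 - 1))*(8 + a) = (a + 2)*(8 + a) = (2 + a)*(8 + a))
D(q) = 0
20 + G(S(2))*D(-6) = 20 + (16 + ((5 + 2)/(-3 + 2))² + 10*((5 + 2)/(-3 + 2)))*0 = 20 + (16 + (7/(-1))² + 10*(7/(-1)))*0 = 20 + (16 + (-1*7)² + 10*(-1*7))*0 = 20 + (16 + (-7)² + 10*(-7))*0 = 20 + (16 + 49 - 70)*0 = 20 - 5*0 = 20 + 0 = 20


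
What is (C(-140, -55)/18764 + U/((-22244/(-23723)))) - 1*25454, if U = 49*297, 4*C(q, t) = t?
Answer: -4146055411003/417386416 ≈ -9933.4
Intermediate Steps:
C(q, t) = t/4
U = 14553
(C(-140, -55)/18764 + U/((-22244/(-23723)))) - 1*25454 = (((¼)*(-55))/18764 + 14553/((-22244/(-23723)))) - 1*25454 = (-55/4*1/18764 + 14553/((-22244*(-1/23723)))) - 25454 = (-55/75056 + 14553/(22244/23723)) - 25454 = (-55/75056 + 14553*(23723/22244)) - 25454 = (-55/75056 + 345240819/22244) - 25454 = 6478098421861/417386416 - 25454 = -4146055411003/417386416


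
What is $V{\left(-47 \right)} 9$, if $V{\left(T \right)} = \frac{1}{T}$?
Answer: $- \frac{9}{47} \approx -0.19149$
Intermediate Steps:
$V{\left(-47 \right)} 9 = \frac{1}{-47} \cdot 9 = \left(- \frac{1}{47}\right) 9 = - \frac{9}{47}$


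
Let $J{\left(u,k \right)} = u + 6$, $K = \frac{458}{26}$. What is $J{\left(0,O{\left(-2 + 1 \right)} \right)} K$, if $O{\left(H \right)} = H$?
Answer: $\frac{1374}{13} \approx 105.69$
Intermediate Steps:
$K = \frac{229}{13}$ ($K = 458 \cdot \frac{1}{26} = \frac{229}{13} \approx 17.615$)
$J{\left(u,k \right)} = 6 + u$
$J{\left(0,O{\left(-2 + 1 \right)} \right)} K = \left(6 + 0\right) \frac{229}{13} = 6 \cdot \frac{229}{13} = \frac{1374}{13}$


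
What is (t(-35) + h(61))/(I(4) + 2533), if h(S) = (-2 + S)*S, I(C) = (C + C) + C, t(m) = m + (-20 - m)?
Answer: 3579/2545 ≈ 1.4063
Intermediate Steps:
t(m) = -20
I(C) = 3*C (I(C) = 2*C + C = 3*C)
h(S) = S*(-2 + S)
(t(-35) + h(61))/(I(4) + 2533) = (-20 + 61*(-2 + 61))/(3*4 + 2533) = (-20 + 61*59)/(12 + 2533) = (-20 + 3599)/2545 = 3579*(1/2545) = 3579/2545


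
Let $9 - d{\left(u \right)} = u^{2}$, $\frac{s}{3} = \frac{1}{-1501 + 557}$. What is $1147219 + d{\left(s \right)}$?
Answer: $\frac{1022336170999}{891136} \approx 1.1472 \cdot 10^{6}$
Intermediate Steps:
$s = - \frac{3}{944}$ ($s = \frac{3}{-1501 + 557} = \frac{3}{-944} = 3 \left(- \frac{1}{944}\right) = - \frac{3}{944} \approx -0.003178$)
$d{\left(u \right)} = 9 - u^{2}$
$1147219 + d{\left(s \right)} = 1147219 + \left(9 - \left(- \frac{3}{944}\right)^{2}\right) = 1147219 + \left(9 - \frac{9}{891136}\right) = 1147219 + \frac{8020215}{891136} = \frac{1022336170999}{891136}$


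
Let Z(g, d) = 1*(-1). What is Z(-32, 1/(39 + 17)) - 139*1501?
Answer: -208640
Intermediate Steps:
Z(g, d) = -1
Z(-32, 1/(39 + 17)) - 139*1501 = -1 - 139*1501 = -1 - 208639 = -208640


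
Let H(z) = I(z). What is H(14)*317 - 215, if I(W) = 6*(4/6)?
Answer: 1053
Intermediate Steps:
I(W) = 4 (I(W) = 6*(4*(1/6)) = 6*(2/3) = 4)
H(z) = 4
H(14)*317 - 215 = 4*317 - 215 = 1268 - 215 = 1053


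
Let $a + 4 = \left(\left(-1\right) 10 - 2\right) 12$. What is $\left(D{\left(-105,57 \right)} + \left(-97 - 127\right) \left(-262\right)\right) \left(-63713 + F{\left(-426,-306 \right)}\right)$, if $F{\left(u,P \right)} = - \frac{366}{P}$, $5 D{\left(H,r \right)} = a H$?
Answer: $- \frac{200793866392}{51} \approx -3.9371 \cdot 10^{9}$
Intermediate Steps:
$a = -148$ ($a = -4 + \left(\left(-1\right) 10 - 2\right) 12 = -4 + \left(-10 - 2\right) 12 = -4 - 144 = -148$)
$D{\left(H,r \right)} = - \frac{148 H}{5}$ ($D{\left(H,r \right)} = \frac{\left(-148\right) H}{5} = - \frac{148 H}{5}$)
$\left(D{\left(-105,57 \right)} + \left(-97 - 127\right) \left(-262\right)\right) \left(-63713 + F{\left(-426,-306 \right)}\right) = \left(\left(- \frac{148}{5}\right) \left(-105\right) + \left(-97 - 127\right) \left(-262\right)\right) \left(-63713 - \frac{366}{-306}\right) = \left(3108 - -58688\right) \left(-63713 - - \frac{61}{51}\right) = \left(3108 + 58688\right) \left(-63713 + \frac{61}{51}\right) = 61796 \left(- \frac{3249302}{51}\right) = - \frac{200793866392}{51}$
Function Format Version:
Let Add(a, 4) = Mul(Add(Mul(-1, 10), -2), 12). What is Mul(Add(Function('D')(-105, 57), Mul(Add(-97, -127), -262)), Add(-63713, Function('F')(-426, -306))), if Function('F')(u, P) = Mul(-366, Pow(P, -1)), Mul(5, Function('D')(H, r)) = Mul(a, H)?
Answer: Rational(-200793866392, 51) ≈ -3.9371e+9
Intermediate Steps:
a = -148 (a = Add(-4, Mul(Add(Mul(-1, 10), -2), 12)) = Add(-4, Mul(Add(-10, -2), 12)) = Add(-4, Mul(-12, 12)) = Add(-4, -144) = -148)
Function('D')(H, r) = Mul(Rational(-148, 5), H) (Function('D')(H, r) = Mul(Rational(1, 5), Mul(-148, H)) = Mul(Rational(-148, 5), H))
Mul(Add(Function('D')(-105, 57), Mul(Add(-97, -127), -262)), Add(-63713, Function('F')(-426, -306))) = Mul(Add(Mul(Rational(-148, 5), -105), Mul(Add(-97, -127), -262)), Add(-63713, Mul(-366, Pow(-306, -1)))) = Mul(Add(3108, Mul(-224, -262)), Add(-63713, Mul(-366, Rational(-1, 306)))) = Mul(Add(3108, 58688), Add(-63713, Rational(61, 51))) = Mul(61796, Rational(-3249302, 51)) = Rational(-200793866392, 51)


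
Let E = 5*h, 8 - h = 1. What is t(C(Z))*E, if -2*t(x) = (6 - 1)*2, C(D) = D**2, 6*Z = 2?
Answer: -175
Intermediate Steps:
h = 7 (h = 8 - 1*1 = 8 - 1 = 7)
Z = 1/3 (Z = (1/6)*2 = 1/3 ≈ 0.33333)
t(x) = -5 (t(x) = -(6 - 1)*2/2 = -5*2/2 = -1/2*10 = -5)
E = 35 (E = 5*7 = 35)
t(C(Z))*E = -5*35 = -175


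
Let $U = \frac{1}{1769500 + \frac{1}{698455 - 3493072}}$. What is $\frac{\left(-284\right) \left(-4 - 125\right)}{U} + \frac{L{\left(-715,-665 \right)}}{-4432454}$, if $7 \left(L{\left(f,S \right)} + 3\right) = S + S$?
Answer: $\frac{267672587043710128470779}{4129003766706} \approx 6.4827 \cdot 10^{10}$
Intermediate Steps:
$L{\left(f,S \right)} = -3 + \frac{2 S}{7}$ ($L{\left(f,S \right)} = -3 + \frac{S + S}{7} = -3 + \frac{2 S}{7}$)
$U = \frac{2794617}{4945074781499}$ ($U = \frac{1}{1769500 + \frac{1}{-2794617}} = \frac{1}{1769500 - \frac{1}{2794617}} = \frac{1}{\frac{4945074781499}{2794617}} = \frac{2794617}{4945074781499} \approx 5.6513 \cdot 10^{-7}$)
$\frac{\left(-284\right) \left(-4 - 125\right)}{U} + \frac{L{\left(-715,-665 \right)}}{-4432454} = \frac{\left(-284\right) \left(-4 - 125\right)}{\frac{2794617}{4945074781499}} + \frac{-3 + \frac{2}{7} \left(-665\right)}{-4432454} = \left(-284\right) \left(-129\right) \frac{4945074781499}{2794617} + \left(-3 - 190\right) \left(- \frac{1}{4432454}\right) = 36636 \cdot \frac{4945074781499}{2794617} - - \frac{193}{4432454} = \frac{60389253231665788}{931539} + \frac{193}{4432454} = \frac{267672587043710128470779}{4129003766706}$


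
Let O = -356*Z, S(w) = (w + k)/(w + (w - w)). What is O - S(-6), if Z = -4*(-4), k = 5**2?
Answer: -34157/6 ≈ -5692.8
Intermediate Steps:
k = 25
Z = 16
S(w) = (25 + w)/w (S(w) = (w + 25)/(w + (w - w)) = (25 + w)/(w + 0) = (25 + w)/w)
O = -5696 (O = -356*16 = -5696)
O - S(-6) = -5696 - (25 - 6)/(-6) = -5696 - (-1)*19/6 = -5696 - 1*(-19/6) = -5696 + 19/6 = -34157/6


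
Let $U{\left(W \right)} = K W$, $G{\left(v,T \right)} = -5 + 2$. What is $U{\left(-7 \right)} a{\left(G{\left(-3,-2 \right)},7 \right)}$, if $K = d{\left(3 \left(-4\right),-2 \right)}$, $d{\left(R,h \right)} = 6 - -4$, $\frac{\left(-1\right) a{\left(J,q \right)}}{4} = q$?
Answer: $1960$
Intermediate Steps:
$G{\left(v,T \right)} = -3$
$a{\left(J,q \right)} = - 4 q$
$d{\left(R,h \right)} = 10$ ($d{\left(R,h \right)} = 6 + 4 = 10$)
$K = 10$
$U{\left(W \right)} = 10 W$
$U{\left(-7 \right)} a{\left(G{\left(-3,-2 \right)},7 \right)} = 10 \left(-7\right) \left(\left(-4\right) 7\right) = \left(-70\right) \left(-28\right) = 1960$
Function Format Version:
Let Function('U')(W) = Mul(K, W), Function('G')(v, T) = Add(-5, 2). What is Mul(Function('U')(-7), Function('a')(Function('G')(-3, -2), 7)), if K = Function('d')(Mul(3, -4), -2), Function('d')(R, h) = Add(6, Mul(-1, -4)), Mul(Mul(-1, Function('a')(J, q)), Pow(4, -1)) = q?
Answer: 1960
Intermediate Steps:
Function('G')(v, T) = -3
Function('a')(J, q) = Mul(-4, q)
Function('d')(R, h) = 10 (Function('d')(R, h) = Add(6, 4) = 10)
K = 10
Function('U')(W) = Mul(10, W)
Mul(Function('U')(-7), Function('a')(Function('G')(-3, -2), 7)) = Mul(Mul(10, -7), Mul(-4, 7)) = Mul(-70, -28) = 1960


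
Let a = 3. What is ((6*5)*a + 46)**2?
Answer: 18496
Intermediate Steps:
((6*5)*a + 46)**2 = ((6*5)*3 + 46)**2 = (30*3 + 46)**2 = (90 + 46)**2 = 136**2 = 18496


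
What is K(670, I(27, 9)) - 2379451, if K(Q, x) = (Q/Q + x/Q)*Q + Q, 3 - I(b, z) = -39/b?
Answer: -21402959/9 ≈ -2.3781e+6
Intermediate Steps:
I(b, z) = 3 + 39/b (I(b, z) = 3 - (-39)/b = 3 + 39/b)
K(Q, x) = Q + Q*(1 + x/Q) (K(Q, x) = (1 + x/Q)*Q + Q = Q*(1 + x/Q) + Q = Q + Q*(1 + x/Q))
K(670, I(27, 9)) - 2379451 = ((3 + 39/27) + 2*670) - 2379451 = ((3 + 39*(1/27)) + 1340) - 2379451 = ((3 + 13/9) + 1340) - 2379451 = (40/9 + 1340) - 2379451 = 12100/9 - 2379451 = -21402959/9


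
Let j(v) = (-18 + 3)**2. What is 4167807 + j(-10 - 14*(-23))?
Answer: 4168032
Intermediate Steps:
j(v) = 225 (j(v) = (-15)**2 = 225)
4167807 + j(-10 - 14*(-23)) = 4167807 + 225 = 4168032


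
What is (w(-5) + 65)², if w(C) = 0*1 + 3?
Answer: 4624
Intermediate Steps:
w(C) = 3 (w(C) = 0 + 3 = 3)
(w(-5) + 65)² = (3 + 65)² = 68² = 4624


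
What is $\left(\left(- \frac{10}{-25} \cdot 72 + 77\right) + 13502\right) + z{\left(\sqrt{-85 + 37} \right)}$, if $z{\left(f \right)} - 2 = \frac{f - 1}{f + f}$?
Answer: $\frac{136103}{10} + \frac{i \sqrt{3}}{24} \approx 13610.0 + 0.072169 i$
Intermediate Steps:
$z{\left(f \right)} = 2 + \frac{-1 + f}{2 f}$ ($z{\left(f \right)} = 2 + \frac{f - 1}{f + f} = 2 + \frac{-1 + f}{2 f}$)
$\left(\left(- \frac{10}{-25} \cdot 72 + 77\right) + 13502\right) + z{\left(\sqrt{-85 + 37} \right)} = \left(\left(- \frac{10}{-25} \cdot 72 + 77\right) + 13502\right) + \frac{-1 + 5 \sqrt{-85 + 37}}{2 \sqrt{-85 + 37}} = \left(\left(\left(-10\right) \left(- \frac{1}{25}\right) 72 + 77\right) + 13502\right) + \frac{-1 + 5 \sqrt{-48}}{2 \sqrt{-48}} = \left(\left(\frac{2}{5} \cdot 72 + 77\right) + 13502\right) + \frac{-1 + 5 \cdot 4 i \sqrt{3}}{2 \cdot 4 i \sqrt{3}} = \left(\left(\frac{144}{5} + 77\right) + 13502\right) + \frac{- \frac{i \sqrt{3}}{12} \left(-1 + 20 i \sqrt{3}\right)}{2} = \left(\frac{529}{5} + 13502\right) - \frac{i \sqrt{3} \left(-1 + 20 i \sqrt{3}\right)}{24} = \frac{68039}{5} - \frac{i \sqrt{3} \left(-1 + 20 i \sqrt{3}\right)}{24}$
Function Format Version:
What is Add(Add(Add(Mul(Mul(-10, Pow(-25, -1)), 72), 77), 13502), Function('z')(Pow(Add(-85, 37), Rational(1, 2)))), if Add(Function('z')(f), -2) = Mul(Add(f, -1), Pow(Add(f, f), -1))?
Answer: Add(Rational(136103, 10), Mul(Rational(1, 24), I, Pow(3, Rational(1, 2)))) ≈ Add(13610., Mul(0.072169, I))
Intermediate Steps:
Function('z')(f) = Add(2, Mul(Rational(1, 2), Pow(f, -1), Add(-1, f))) (Function('z')(f) = Add(2, Mul(Add(f, -1), Pow(Add(f, f), -1))) = Add(2, Mul(Add(-1, f), Pow(Mul(2, f), -1))) = Add(2, Mul(Add(-1, f), Mul(Rational(1, 2), Pow(f, -1)))) = Add(2, Mul(Rational(1, 2), Pow(f, -1), Add(-1, f))))
Add(Add(Add(Mul(Mul(-10, Pow(-25, -1)), 72), 77), 13502), Function('z')(Pow(Add(-85, 37), Rational(1, 2)))) = Add(Add(Add(Mul(Mul(-10, Pow(-25, -1)), 72), 77), 13502), Mul(Rational(1, 2), Pow(Pow(Add(-85, 37), Rational(1, 2)), -1), Add(-1, Mul(5, Pow(Add(-85, 37), Rational(1, 2)))))) = Add(Add(Add(Mul(Mul(-10, Rational(-1, 25)), 72), 77), 13502), Mul(Rational(1, 2), Pow(Pow(-48, Rational(1, 2)), -1), Add(-1, Mul(5, Pow(-48, Rational(1, 2)))))) = Add(Add(Add(Mul(Rational(2, 5), 72), 77), 13502), Mul(Rational(1, 2), Pow(Mul(4, I, Pow(3, Rational(1, 2))), -1), Add(-1, Mul(5, Mul(4, I, Pow(3, Rational(1, 2))))))) = Add(Add(Add(Rational(144, 5), 77), 13502), Mul(Rational(1, 2), Mul(Rational(-1, 12), I, Pow(3, Rational(1, 2))), Add(-1, Mul(20, I, Pow(3, Rational(1, 2)))))) = Add(Add(Rational(529, 5), 13502), Mul(Rational(-1, 24), I, Pow(3, Rational(1, 2)), Add(-1, Mul(20, I, Pow(3, Rational(1, 2)))))) = Add(Rational(68039, 5), Mul(Rational(-1, 24), I, Pow(3, Rational(1, 2)), Add(-1, Mul(20, I, Pow(3, Rational(1, 2))))))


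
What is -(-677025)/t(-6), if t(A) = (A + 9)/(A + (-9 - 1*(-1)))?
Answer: -3159450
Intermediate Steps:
t(A) = (9 + A)/(-8 + A) (t(A) = (9 + A)/(A + (-9 + 1)) = (9 + A)/(A - 8) = (9 + A)/(-8 + A))
-(-677025)/t(-6) = -(-677025)/((9 - 6)/(-8 - 6)) = -(-677025)/(3/(-14)) = -(-677025)/((-1/14*3)) = -(-677025)/(-3/14) = -(-677025)*(-14)/3 = -1475*2142 = -3159450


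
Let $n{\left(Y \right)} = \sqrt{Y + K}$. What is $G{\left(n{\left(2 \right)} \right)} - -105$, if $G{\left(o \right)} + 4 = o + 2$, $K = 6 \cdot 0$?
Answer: $103 + \sqrt{2} \approx 104.41$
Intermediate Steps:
$K = 0$
$n{\left(Y \right)} = \sqrt{Y}$ ($n{\left(Y \right)} = \sqrt{Y + 0} = \sqrt{Y}$)
$G{\left(o \right)} = -2 + o$ ($G{\left(o \right)} = -4 + \left(o + 2\right) = -4 + \left(2 + o\right) = -2 + o$)
$G{\left(n{\left(2 \right)} \right)} - -105 = \left(-2 + \sqrt{2}\right) - -105 = \left(-2 + \sqrt{2}\right) + 105 = 103 + \sqrt{2}$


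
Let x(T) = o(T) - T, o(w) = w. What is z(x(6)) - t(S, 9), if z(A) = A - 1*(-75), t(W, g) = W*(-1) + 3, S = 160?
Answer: 232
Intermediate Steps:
x(T) = 0 (x(T) = T - T = 0)
t(W, g) = 3 - W (t(W, g) = -W + 3 = 3 - W)
z(A) = 75 + A (z(A) = A + 75 = 75 + A)
z(x(6)) - t(S, 9) = (75 + 0) - (3 - 1*160) = 75 - (3 - 160) = 75 - 1*(-157) = 75 + 157 = 232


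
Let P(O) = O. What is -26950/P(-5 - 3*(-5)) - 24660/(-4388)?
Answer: -2950250/1097 ≈ -2689.4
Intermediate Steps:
-26950/P(-5 - 3*(-5)) - 24660/(-4388) = -26950/(-5 - 3*(-5)) - 24660/(-4388) = -26950/(-5 + 15) - 24660*(-1/4388) = -26950/10 + 6165/1097 = -26950*⅒ + 6165/1097 = -2695 + 6165/1097 = -2950250/1097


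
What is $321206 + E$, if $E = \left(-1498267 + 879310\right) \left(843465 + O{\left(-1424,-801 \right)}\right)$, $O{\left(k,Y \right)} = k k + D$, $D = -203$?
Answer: $-1777048746160$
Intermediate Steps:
$O{\left(k,Y \right)} = -203 + k^{2}$ ($O{\left(k,Y \right)} = k k - 203 = k^{2} - 203 = -203 + k^{2}$)
$E = -1777049067366$ ($E = \left(-1498267 + 879310\right) \left(843465 - \left(203 - \left(-1424\right)^{2}\right)\right) = - 618957 \left(843465 + \left(-203 + 2027776\right)\right) = - 618957 \left(843465 + 2027573\right) = \left(-618957\right) 2871038 = -1777049067366$)
$321206 + E = 321206 - 1777049067366 = -1777048746160$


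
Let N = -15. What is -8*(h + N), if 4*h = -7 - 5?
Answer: 144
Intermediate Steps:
h = -3 (h = (-7 - 5)/4 = (¼)*(-12) = -3)
-8*(h + N) = -8*(-3 - 15) = -8*(-18) = 144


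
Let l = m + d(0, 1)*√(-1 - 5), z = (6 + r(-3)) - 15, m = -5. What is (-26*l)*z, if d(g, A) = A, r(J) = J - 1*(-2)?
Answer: -1300 + 260*I*√6 ≈ -1300.0 + 636.87*I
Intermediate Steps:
r(J) = 2 + J (r(J) = J + 2 = 2 + J)
z = -10 (z = (6 + (2 - 3)) - 15 = (6 - 1) - 15 = 5 - 15 = -10)
l = -5 + I*√6 (l = -5 + 1*√(-1 - 5) = -5 + 1*√(-6) = -5 + 1*(I*√6) = -5 + I*√6 ≈ -5.0 + 2.4495*I)
(-26*l)*z = -26*(-5 + I*√6)*(-10) = (130 - 26*I*√6)*(-10) = -1300 + 260*I*√6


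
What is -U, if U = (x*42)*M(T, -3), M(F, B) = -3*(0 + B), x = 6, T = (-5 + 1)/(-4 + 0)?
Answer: -2268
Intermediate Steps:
T = 1 (T = -4/(-4) = -4*(-1/4) = 1)
M(F, B) = -3*B
U = 2268 (U = (6*42)*(-3*(-3)) = 252*9 = 2268)
-U = -1*2268 = -2268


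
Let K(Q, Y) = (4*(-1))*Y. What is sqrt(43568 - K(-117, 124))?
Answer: 36*sqrt(34) ≈ 209.91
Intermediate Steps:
K(Q, Y) = -4*Y
sqrt(43568 - K(-117, 124)) = sqrt(43568 - (-4)*124) = sqrt(43568 - 1*(-496)) = sqrt(43568 + 496) = sqrt(44064) = 36*sqrt(34)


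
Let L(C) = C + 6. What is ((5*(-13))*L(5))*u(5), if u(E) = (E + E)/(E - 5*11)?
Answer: 143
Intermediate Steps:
L(C) = 6 + C
u(E) = 2*E/(-55 + E) (u(E) = (2*E)/(E - 55) = (2*E)/(-55 + E) = 2*E/(-55 + E))
((5*(-13))*L(5))*u(5) = ((5*(-13))*(6 + 5))*(2*5/(-55 + 5)) = (-65*11)*(2*5/(-50)) = -1430*5*(-1)/50 = -715*(-1/5) = 143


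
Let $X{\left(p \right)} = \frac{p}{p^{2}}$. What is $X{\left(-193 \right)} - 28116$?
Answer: $- \frac{5426389}{193} \approx -28116.0$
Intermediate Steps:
$X{\left(p \right)} = \frac{1}{p}$ ($X{\left(p \right)} = \frac{p}{p^{2}} = \frac{1}{p}$)
$X{\left(-193 \right)} - 28116 = \frac{1}{-193} - 28116 = - \frac{1}{193} - 28116 = - \frac{5426389}{193}$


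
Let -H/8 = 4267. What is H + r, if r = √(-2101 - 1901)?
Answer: -34136 + I*√4002 ≈ -34136.0 + 63.261*I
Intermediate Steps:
r = I*√4002 (r = √(-4002) = I*√4002 ≈ 63.261*I)
H = -34136 (H = -8*4267 = -34136)
H + r = -34136 + I*√4002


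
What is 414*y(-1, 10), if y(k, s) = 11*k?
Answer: -4554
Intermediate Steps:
414*y(-1, 10) = 414*(11*(-1)) = 414*(-11) = -4554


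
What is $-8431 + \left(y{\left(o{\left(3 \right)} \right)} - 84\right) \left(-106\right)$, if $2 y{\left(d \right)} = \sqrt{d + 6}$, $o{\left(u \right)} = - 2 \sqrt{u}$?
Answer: $473 - 53 \sqrt{6 - 2 \sqrt{3}} \approx 388.6$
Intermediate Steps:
$y{\left(d \right)} = \frac{\sqrt{6 + d}}{2}$ ($y{\left(d \right)} = \frac{\sqrt{d + 6}}{2} = \frac{\sqrt{6 + d}}{2}$)
$-8431 + \left(y{\left(o{\left(3 \right)} \right)} - 84\right) \left(-106\right) = -8431 + \left(\frac{\sqrt{6 - 2 \sqrt{3}}}{2} - 84\right) \left(-106\right) = -8431 + \left(-84 + \frac{\sqrt{6 - 2 \sqrt{3}}}{2}\right) \left(-106\right) = -8431 + \left(8904 - 53 \sqrt{6 - 2 \sqrt{3}}\right) = 473 - 53 \sqrt{6 - 2 \sqrt{3}}$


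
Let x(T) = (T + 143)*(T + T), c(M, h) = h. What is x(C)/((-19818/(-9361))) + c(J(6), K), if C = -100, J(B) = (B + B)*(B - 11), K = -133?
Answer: -41570197/9909 ≈ -4195.2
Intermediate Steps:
J(B) = 2*B*(-11 + B) (J(B) = (2*B)*(-11 + B) = 2*B*(-11 + B))
x(T) = 2*T*(143 + T) (x(T) = (143 + T)*(2*T) = 2*T*(143 + T))
x(C)/((-19818/(-9361))) + c(J(6), K) = (2*(-100)*(143 - 100))/((-19818/(-9361))) - 133 = (2*(-100)*43)/((-19818*(-1/9361))) - 133 = -8600/19818/9361 - 133 = -8600*9361/19818 - 133 = -40252300/9909 - 133 = -41570197/9909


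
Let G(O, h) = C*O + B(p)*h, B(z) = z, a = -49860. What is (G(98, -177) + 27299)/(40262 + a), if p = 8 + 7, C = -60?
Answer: -9382/4799 ≈ -1.9550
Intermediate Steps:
p = 15
G(O, h) = -60*O + 15*h
(G(98, -177) + 27299)/(40262 + a) = ((-60*98 + 15*(-177)) + 27299)/(40262 - 49860) = ((-5880 - 2655) + 27299)/(-9598) = (-8535 + 27299)*(-1/9598) = 18764*(-1/9598) = -9382/4799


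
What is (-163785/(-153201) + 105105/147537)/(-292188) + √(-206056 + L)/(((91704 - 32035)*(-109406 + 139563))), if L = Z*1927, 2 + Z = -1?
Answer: -172079225/28223382833334 + 17*I*√733/1799438033 ≈ -6.097e-6 + 2.5578e-7*I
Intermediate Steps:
Z = -3 (Z = -2 - 1 = -3)
L = -5781 (L = -3*1927 = -5781)
(-163785/(-153201) + 105105/147537)/(-292188) + √(-206056 + L)/(((91704 - 32035)*(-109406 + 139563))) = (-163785/(-153201) + 105105/147537)/(-292188) + √(-206056 - 5781)/(((91704 - 32035)*(-109406 + 139563))) = (-163785*(-1/153201) + 105105*(1/147537))*(-1/292188) + √(-211837)/((59669*30157)) = (54595/51067 + 2695/3783)*(-1/292188) + (17*I*√733)/1799438033 = (344158450/193186461)*(-1/292188) + (17*I*√733)*(1/1799438033) = -172079225/28223382833334 + 17*I*√733/1799438033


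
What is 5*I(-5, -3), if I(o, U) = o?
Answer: -25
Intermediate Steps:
5*I(-5, -3) = 5*(-5) = -25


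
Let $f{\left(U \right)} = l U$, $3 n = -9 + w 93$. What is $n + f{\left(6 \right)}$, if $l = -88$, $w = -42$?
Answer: $-1833$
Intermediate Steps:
$n = -1305$ ($n = \frac{-9 - 3906}{3} = \frac{1}{3} \left(-3915\right) = -1305$)
$f{\left(U \right)} = - 88 U$
$n + f{\left(6 \right)} = -1305 - 528 = -1833$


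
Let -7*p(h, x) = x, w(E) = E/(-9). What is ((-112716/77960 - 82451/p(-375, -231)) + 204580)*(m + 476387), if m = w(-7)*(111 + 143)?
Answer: 557483053061848483/5788530 ≈ 9.6308e+10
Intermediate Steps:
w(E) = -E/9 (w(E) = E*(-⅑) = -E/9)
p(h, x) = -x/7
m = 1778/9 (m = (-⅑*(-7))*(111 + 143) = (7/9)*254 = 1778/9 ≈ 197.56)
((-112716/77960 - 82451/p(-375, -231)) + 204580)*(m + 476387) = ((-112716/77960 - 82451/((-⅐*(-231)))) + 204580)*(1778/9 + 476387) = ((-112716*1/77960 - 82451/33) + 204580)*(4289261/9) = ((-28179/19490 - 82451*1/33) + 204580)*(4289261/9) = ((-28179/19490 - 82451/33) + 204580)*(4289261/9) = (-1607899897/643170 + 204580)*(4289261/9) = (129971818703/643170)*(4289261/9) = 557483053061848483/5788530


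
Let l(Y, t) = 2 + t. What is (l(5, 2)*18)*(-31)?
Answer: -2232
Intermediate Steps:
(l(5, 2)*18)*(-31) = ((2 + 2)*18)*(-31) = (4*18)*(-31) = 72*(-31) = -2232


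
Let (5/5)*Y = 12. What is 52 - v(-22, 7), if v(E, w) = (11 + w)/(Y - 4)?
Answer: 199/4 ≈ 49.750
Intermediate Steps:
Y = 12
v(E, w) = 11/8 + w/8 (v(E, w) = (11 + w)/(12 - 4) = (11 + w)/8 = (11 + w)*(⅛) = 11/8 + w/8)
52 - v(-22, 7) = 52 - (11/8 + (⅛)*7) = 52 - (11/8 + 7/8) = 52 - 1*9/4 = 52 - 9/4 = 199/4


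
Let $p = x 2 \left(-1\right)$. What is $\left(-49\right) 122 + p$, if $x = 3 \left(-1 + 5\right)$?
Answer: $-6002$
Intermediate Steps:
$x = 12$ ($x = 3 \cdot 4 = 12$)
$p = -24$ ($p = 12 \cdot 2 \left(-1\right) = 24 \left(-1\right) = -24$)
$\left(-49\right) 122 + p = \left(-49\right) 122 - 24 = -5978 - 24 = -6002$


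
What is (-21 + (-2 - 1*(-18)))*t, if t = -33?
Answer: 165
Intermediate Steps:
(-21 + (-2 - 1*(-18)))*t = (-21 + (-2 - 1*(-18)))*(-33) = (-21 + (-2 + 18))*(-33) = (-21 + 16)*(-33) = -5*(-33) = 165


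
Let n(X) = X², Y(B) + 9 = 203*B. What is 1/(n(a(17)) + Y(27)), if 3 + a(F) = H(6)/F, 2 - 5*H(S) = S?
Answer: 7225/39602281 ≈ 0.00018244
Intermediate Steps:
H(S) = ⅖ - S/5
Y(B) = -9 + 203*B
a(F) = -3 - 4/(5*F) (a(F) = -3 + (⅖ - ⅕*6)/F = -3 + (⅖ - 6/5)/F = -3 - 4/(5*F))
1/(n(a(17)) + Y(27)) = 1/((-3 - ⅘/17)² + (-9 + 203*27)) = 1/((-3 - ⅘*1/17)² + (-9 + 5481)) = 1/((-3 - 4/85)² + 5472) = 1/((-259/85)² + 5472) = 1/(67081/7225 + 5472) = 1/(39602281/7225) = 7225/39602281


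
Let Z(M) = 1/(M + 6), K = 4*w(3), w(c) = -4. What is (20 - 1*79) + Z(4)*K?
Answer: -303/5 ≈ -60.600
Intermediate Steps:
K = -16 (K = 4*(-4) = -16)
Z(M) = 1/(6 + M)
(20 - 1*79) + Z(4)*K = (20 - 1*79) - 16/(6 + 4) = (20 - 79) - 16/10 = -59 + (1/10)*(-16) = -59 - 8/5 = -303/5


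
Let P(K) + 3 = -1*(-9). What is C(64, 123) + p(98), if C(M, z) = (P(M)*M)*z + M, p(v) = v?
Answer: 47394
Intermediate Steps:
P(K) = 6 (P(K) = -3 - 1*(-9) = -3 + 9 = 6)
C(M, z) = M + 6*M*z (C(M, z) = (6*M)*z + M = 6*M*z + M = M + 6*M*z)
C(64, 123) + p(98) = 64*(1 + 6*123) + 98 = 64*(1 + 738) + 98 = 64*739 + 98 = 47296 + 98 = 47394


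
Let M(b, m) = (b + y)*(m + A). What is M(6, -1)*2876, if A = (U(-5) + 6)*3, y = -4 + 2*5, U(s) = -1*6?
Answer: -34512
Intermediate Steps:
U(s) = -6
y = 6 (y = -4 + 10 = 6)
A = 0 (A = (-6 + 6)*3 = 0*3 = 0)
M(b, m) = m*(6 + b) (M(b, m) = (b + 6)*(m + 0) = (6 + b)*m = m*(6 + b))
M(6, -1)*2876 = -(6 + 6)*2876 = -1*12*2876 = -12*2876 = -34512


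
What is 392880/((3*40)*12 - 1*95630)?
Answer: -39288/9419 ≈ -4.1711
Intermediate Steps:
392880/((3*40)*12 - 1*95630) = 392880/(120*12 - 95630) = 392880/(1440 - 95630) = 392880/(-94190) = 392880*(-1/94190) = -39288/9419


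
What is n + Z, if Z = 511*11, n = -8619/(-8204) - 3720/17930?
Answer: 82696030391/14709772 ≈ 5621.8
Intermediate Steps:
n = 12401979/14709772 (n = -8619*(-1/8204) - 3720*1/17930 = 8619/8204 - 372/1793 = 12401979/14709772 ≈ 0.84311)
Z = 5621
n + Z = 12401979/14709772 + 5621 = 82696030391/14709772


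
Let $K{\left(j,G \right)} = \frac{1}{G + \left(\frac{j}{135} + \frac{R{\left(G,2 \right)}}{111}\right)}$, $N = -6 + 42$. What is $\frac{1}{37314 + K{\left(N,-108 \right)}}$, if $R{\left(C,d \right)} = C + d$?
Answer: $\frac{60322}{2250854553} \approx 2.68 \cdot 10^{-5}$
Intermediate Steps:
$N = 36$
$K{\left(j,G \right)} = \frac{1}{\frac{2}{111} + \frac{j}{135} + \frac{112 G}{111}}$ ($K{\left(j,G \right)} = \frac{1}{G + \left(\frac{j}{135} + \frac{G + 2}{111}\right)} = \frac{1}{G + \left(j \frac{1}{135} + \left(2 + G\right) \frac{1}{111}\right)} = \frac{1}{G + \left(\frac{j}{135} + \left(\frac{2}{111} + \frac{G}{111}\right)\right)} = \frac{1}{G + \left(\frac{2}{111} + \frac{G}{111} + \frac{j}{135}\right)} = \frac{1}{\frac{2}{111} + \frac{j}{135} + \frac{112 G}{111}}$)
$\frac{1}{37314 + K{\left(N,-108 \right)}} = \frac{1}{37314 + \frac{4995}{90 + 37 \cdot 36 + 5040 \left(-108\right)}} = \frac{1}{37314 + \frac{4995}{90 + 1332 - 544320}} = \frac{1}{37314 + \frac{4995}{-542898}} = \frac{1}{37314 + 4995 \left(- \frac{1}{542898}\right)} = \frac{1}{37314 - \frac{555}{60322}} = \frac{1}{\frac{2250854553}{60322}} = \frac{60322}{2250854553}$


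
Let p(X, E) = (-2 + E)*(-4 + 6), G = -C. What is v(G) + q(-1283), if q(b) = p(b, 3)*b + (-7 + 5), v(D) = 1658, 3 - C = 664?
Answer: -910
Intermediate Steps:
C = -661 (C = 3 - 1*664 = 3 - 664 = -661)
G = 661 (G = -1*(-661) = 661)
p(X, E) = -4 + 2*E (p(X, E) = (-2 + E)*2 = -4 + 2*E)
q(b) = -2 + 2*b (q(b) = (-4 + 2*3)*b + (-7 + 5) = (-4 + 6)*b - 2 = 2*b - 2 = -2 + 2*b)
v(G) + q(-1283) = 1658 + (-2 + 2*(-1283)) = 1658 + (-2 - 2566) = 1658 - 2568 = -910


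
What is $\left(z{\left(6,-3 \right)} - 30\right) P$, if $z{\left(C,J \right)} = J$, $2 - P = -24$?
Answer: $-858$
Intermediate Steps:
$P = 26$ ($P = 2 - -24 = 2 + 24 = 26$)
$\left(z{\left(6,-3 \right)} - 30\right) P = \left(-3 - 30\right) 26 = \left(-33\right) 26 = -858$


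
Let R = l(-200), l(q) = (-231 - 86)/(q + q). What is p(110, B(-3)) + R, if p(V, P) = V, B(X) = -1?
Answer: 44317/400 ≈ 110.79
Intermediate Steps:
l(q) = -317/(2*q) (l(q) = -317*1/(2*q) = -317/(2*q))
R = 317/400 (R = -317/2/(-200) = -317/2*(-1/200) = 317/400 ≈ 0.79250)
p(110, B(-3)) + R = 110 + 317/400 = 44317/400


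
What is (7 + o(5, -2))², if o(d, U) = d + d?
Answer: 289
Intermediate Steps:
o(d, U) = 2*d
(7 + o(5, -2))² = (7 + 2*5)² = (7 + 10)² = 17² = 289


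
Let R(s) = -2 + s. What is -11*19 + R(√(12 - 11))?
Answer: -210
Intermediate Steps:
-11*19 + R(√(12 - 11)) = -11*19 + (-2 + √(12 - 11)) = -209 + (-2 + √1) = -209 + (-2 + 1) = -209 - 1 = -210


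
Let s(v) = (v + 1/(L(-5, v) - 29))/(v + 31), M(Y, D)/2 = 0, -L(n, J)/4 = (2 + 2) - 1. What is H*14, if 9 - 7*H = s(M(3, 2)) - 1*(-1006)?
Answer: -2534372/1271 ≈ -1994.0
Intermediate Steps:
L(n, J) = -12 (L(n, J) = -4*((2 + 2) - 1) = -4*(4 - 1) = -4*3 = -12)
M(Y, D) = 0 (M(Y, D) = 2*0 = 0)
s(v) = (-1/41 + v)/(31 + v) (s(v) = (v + 1/(-12 - 29))/(v + 31) = (v + 1/(-41))/(31 + v) = (v - 1/41)/(31 + v) = (-1/41 + v)/(31 + v))
H = -1267186/8897 (H = 9/7 - ((-1/41 + 0)/(31 + 0) - 1*(-1006))/7 = 9/7 - (-1/41/31 + 1006)/7 = 9/7 - ((1/31)*(-1/41) + 1006)/7 = 9/7 - (-1/1271 + 1006)/7 = 9/7 - ⅐*1278625/1271 = 9/7 - 1278625/8897 = -1267186/8897 ≈ -142.43)
H*14 = -1267186/8897*14 = -2534372/1271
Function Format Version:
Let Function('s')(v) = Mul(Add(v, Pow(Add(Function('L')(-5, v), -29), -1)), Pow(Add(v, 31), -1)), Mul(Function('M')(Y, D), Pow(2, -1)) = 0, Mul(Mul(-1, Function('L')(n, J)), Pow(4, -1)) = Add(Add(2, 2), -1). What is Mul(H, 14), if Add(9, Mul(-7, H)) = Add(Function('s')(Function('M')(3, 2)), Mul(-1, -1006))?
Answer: Rational(-2534372, 1271) ≈ -1994.0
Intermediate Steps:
Function('L')(n, J) = -12 (Function('L')(n, J) = Mul(-4, Add(Add(2, 2), -1)) = Mul(-4, Add(4, -1)) = Mul(-4, 3) = -12)
Function('M')(Y, D) = 0 (Function('M')(Y, D) = Mul(2, 0) = 0)
Function('s')(v) = Mul(Pow(Add(31, v), -1), Add(Rational(-1, 41), v)) (Function('s')(v) = Mul(Add(v, Pow(Add(-12, -29), -1)), Pow(Add(v, 31), -1)) = Mul(Add(v, Pow(-41, -1)), Pow(Add(31, v), -1)) = Mul(Add(v, Rational(-1, 41)), Pow(Add(31, v), -1)) = Mul(Add(Rational(-1, 41), v), Pow(Add(31, v), -1)) = Mul(Pow(Add(31, v), -1), Add(Rational(-1, 41), v)))
H = Rational(-1267186, 8897) (H = Add(Rational(9, 7), Mul(Rational(-1, 7), Add(Mul(Pow(Add(31, 0), -1), Add(Rational(-1, 41), 0)), Mul(-1, -1006)))) = Add(Rational(9, 7), Mul(Rational(-1, 7), Add(Mul(Pow(31, -1), Rational(-1, 41)), 1006))) = Add(Rational(9, 7), Mul(Rational(-1, 7), Add(Mul(Rational(1, 31), Rational(-1, 41)), 1006))) = Add(Rational(9, 7), Mul(Rational(-1, 7), Add(Rational(-1, 1271), 1006))) = Add(Rational(9, 7), Mul(Rational(-1, 7), Rational(1278625, 1271))) = Add(Rational(9, 7), Rational(-1278625, 8897)) = Rational(-1267186, 8897) ≈ -142.43)
Mul(H, 14) = Mul(Rational(-1267186, 8897), 14) = Rational(-2534372, 1271)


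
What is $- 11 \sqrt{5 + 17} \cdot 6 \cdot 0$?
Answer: $0$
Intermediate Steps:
$- 11 \sqrt{5 + 17} \cdot 6 \cdot 0 = - 11 \sqrt{22} \cdot 0 = 0$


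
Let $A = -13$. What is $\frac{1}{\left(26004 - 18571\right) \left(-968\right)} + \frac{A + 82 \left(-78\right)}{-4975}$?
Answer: $\frac{46113672921}{35795841400} \approx 1.2882$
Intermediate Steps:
$\frac{1}{\left(26004 - 18571\right) \left(-968\right)} + \frac{A + 82 \left(-78\right)}{-4975} = \frac{1}{\left(26004 - 18571\right) \left(-968\right)} + \frac{-13 + 82 \left(-78\right)}{-4975} = \frac{1}{7433} \left(- \frac{1}{968}\right) + \left(-13 - 6396\right) \left(- \frac{1}{4975}\right) = \frac{1}{7433} \left(- \frac{1}{968}\right) - - \frac{6409}{4975} = - \frac{1}{7195144} + \frac{6409}{4975} = \frac{46113672921}{35795841400}$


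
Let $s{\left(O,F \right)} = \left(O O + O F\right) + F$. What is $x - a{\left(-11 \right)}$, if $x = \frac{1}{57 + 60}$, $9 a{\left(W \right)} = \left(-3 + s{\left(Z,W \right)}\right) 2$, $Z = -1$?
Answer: $\frac{53}{117} \approx 0.45299$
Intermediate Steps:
$s{\left(O,F \right)} = F + O^{2} + F O$ ($s{\left(O,F \right)} = \left(O^{2} + F O\right) + F = F + O^{2} + F O$)
$a{\left(W \right)} = - \frac{4}{9}$ ($a{\left(W \right)} = \frac{\left(-3 + \left(W + \left(-1\right)^{2} + W \left(-1\right)\right)\right) 2}{9} = \frac{\left(-3 + \left(W + 1 - W\right)\right) 2}{9} = \frac{\left(-3 + 1\right) 2}{9} = \frac{\left(-2\right) 2}{9} = \frac{1}{9} \left(-4\right) = - \frac{4}{9}$)
$x = \frac{1}{117} \approx 0.008547$
$x - a{\left(-11 \right)} = \frac{1}{117} - - \frac{4}{9} = \frac{1}{117} + \frac{4}{9} = \frac{53}{117}$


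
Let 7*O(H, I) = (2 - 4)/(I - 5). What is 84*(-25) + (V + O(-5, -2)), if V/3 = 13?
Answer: -100987/49 ≈ -2061.0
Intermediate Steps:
V = 39 (V = 3*13 = 39)
O(H, I) = -2/(7*(-5 + I)) (O(H, I) = ((2 - 4)/(I - 5))/7 = (-2/(-5 + I))/7 = -2/(7*(-5 + I)))
84*(-25) + (V + O(-5, -2)) = 84*(-25) + (39 - 2/(-35 + 7*(-2))) = -2100 + (39 - 2/(-35 - 14)) = -2100 + (39 - 2/(-49)) = -2100 + (39 - 2*(-1/49)) = -2100 + (39 + 2/49) = -2100 + 1913/49 = -100987/49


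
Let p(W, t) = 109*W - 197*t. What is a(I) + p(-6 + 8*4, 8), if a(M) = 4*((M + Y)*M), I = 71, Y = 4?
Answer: 22558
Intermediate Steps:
p(W, t) = -197*t + 109*W
a(M) = 4*M*(4 + M) (a(M) = 4*((M + 4)*M) = 4*((4 + M)*M) = 4*(M*(4 + M)) = 4*M*(4 + M))
a(I) + p(-6 + 8*4, 8) = 4*71*(4 + 71) + (-197*8 + 109*(-6 + 8*4)) = 4*71*75 + (-1576 + 109*(-6 + 32)) = 21300 + (-1576 + 109*26) = 21300 + (-1576 + 2834) = 21300 + 1258 = 22558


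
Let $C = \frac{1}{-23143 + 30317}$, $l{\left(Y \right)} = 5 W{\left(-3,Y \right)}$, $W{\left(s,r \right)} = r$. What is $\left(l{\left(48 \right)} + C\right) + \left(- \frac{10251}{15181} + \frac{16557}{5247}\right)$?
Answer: $\frac{2716935254857}{11204762118} \approx 242.48$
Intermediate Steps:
$l{\left(Y \right)} = 5 Y$
$C = \frac{1}{7174} \approx 0.00013939$
$\left(l{\left(48 \right)} + C\right) + \left(- \frac{10251}{15181} + \frac{16557}{5247}\right) = \left(5 \cdot 48 + \frac{1}{7174}\right) + \left(- \frac{10251}{15181} + \frac{16557}{5247}\right) = \left(240 + \frac{1}{7174}\right) + \left(\left(-10251\right) \frac{1}{15181} + 16557 \cdot \frac{1}{5247}\right) = \frac{1721761}{7174} + \left(- \frac{603}{893} + \frac{5519}{1749}\right) = \frac{1721761}{7174} + \frac{3873820}{1561857} = \frac{2716935254857}{11204762118}$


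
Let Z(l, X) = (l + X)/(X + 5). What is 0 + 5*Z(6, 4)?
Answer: 50/9 ≈ 5.5556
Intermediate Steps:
Z(l, X) = (X + l)/(5 + X)
0 + 5*Z(6, 4) = 0 + 5*((4 + 6)/(5 + 4)) = 0 + 5*(10/9) = 0 + 50/9 = 50/9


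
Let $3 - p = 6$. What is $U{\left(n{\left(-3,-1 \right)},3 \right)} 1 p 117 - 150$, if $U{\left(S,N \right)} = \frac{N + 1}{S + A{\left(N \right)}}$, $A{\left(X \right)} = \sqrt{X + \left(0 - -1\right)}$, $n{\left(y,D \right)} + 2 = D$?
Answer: $1254$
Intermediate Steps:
$n{\left(y,D \right)} = -2 + D$
$A{\left(X \right)} = \sqrt{1 + X}$ ($A{\left(X \right)} = \sqrt{X + \left(0 + 1\right)} = \sqrt{X + 1} = \sqrt{1 + X}$)
$p = -3$ ($p = 3 - 6 = -3$)
$U{\left(S,N \right)} = \frac{1 + N}{S + \sqrt{1 + N}}$ ($U{\left(S,N \right)} = \frac{N + 1}{S + \sqrt{1 + N}} = \frac{1 + N}{S + \sqrt{1 + N}}$)
$U{\left(n{\left(-3,-1 \right)},3 \right)} 1 p 117 - 150 = \frac{1 + 3}{\left(-2 - 1\right) + \sqrt{1 + 3}} \cdot 1 \left(-3\right) 117 - 150 = \frac{1}{-3 + \sqrt{4}} \cdot 4 \cdot 1 \left(-3\right) 117 - 150 = \frac{1}{-3 + 2} \cdot 4 \cdot 1 \left(-3\right) 117 - 150 = \frac{1}{-1} \cdot 4 \cdot 1 \left(-3\right) 117 - 150 = \left(-1\right) 4 \cdot 1 \left(-3\right) 117 - 150 = \left(-4\right) 1 \left(-3\right) 117 - 150 = \left(-4\right) \left(-3\right) 117 - 150 = 12 \cdot 117 - 150 = 1404 - 150 = 1254$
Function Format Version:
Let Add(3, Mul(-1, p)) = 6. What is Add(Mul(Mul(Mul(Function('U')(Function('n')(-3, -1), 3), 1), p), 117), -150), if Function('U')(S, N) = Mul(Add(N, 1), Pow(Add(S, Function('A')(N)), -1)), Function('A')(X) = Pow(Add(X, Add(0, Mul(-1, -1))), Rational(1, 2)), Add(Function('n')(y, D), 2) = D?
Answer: 1254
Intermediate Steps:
Function('n')(y, D) = Add(-2, D)
Function('A')(X) = Pow(Add(1, X), Rational(1, 2)) (Function('A')(X) = Pow(Add(X, Add(0, 1)), Rational(1, 2)) = Pow(Add(X, 1), Rational(1, 2)) = Pow(Add(1, X), Rational(1, 2)))
p = -3 (p = Add(3, Mul(-1, 6)) = Add(3, -6) = -3)
Function('U')(S, N) = Mul(Pow(Add(S, Pow(Add(1, N), Rational(1, 2))), -1), Add(1, N)) (Function('U')(S, N) = Mul(Add(N, 1), Pow(Add(S, Pow(Add(1, N), Rational(1, 2))), -1)) = Mul(Add(1, N), Pow(Add(S, Pow(Add(1, N), Rational(1, 2))), -1)) = Mul(Pow(Add(S, Pow(Add(1, N), Rational(1, 2))), -1), Add(1, N)))
Add(Mul(Mul(Mul(Function('U')(Function('n')(-3, -1), 3), 1), p), 117), -150) = Add(Mul(Mul(Mul(Mul(Pow(Add(Add(-2, -1), Pow(Add(1, 3), Rational(1, 2))), -1), Add(1, 3)), 1), -3), 117), -150) = Add(Mul(Mul(Mul(Mul(Pow(Add(-3, Pow(4, Rational(1, 2))), -1), 4), 1), -3), 117), -150) = Add(Mul(Mul(Mul(Mul(Pow(Add(-3, 2), -1), 4), 1), -3), 117), -150) = Add(Mul(Mul(Mul(Mul(Pow(-1, -1), 4), 1), -3), 117), -150) = Add(Mul(Mul(Mul(Mul(-1, 4), 1), -3), 117), -150) = Add(Mul(Mul(Mul(-4, 1), -3), 117), -150) = Add(Mul(Mul(-4, -3), 117), -150) = Add(Mul(12, 117), -150) = Add(1404, -150) = 1254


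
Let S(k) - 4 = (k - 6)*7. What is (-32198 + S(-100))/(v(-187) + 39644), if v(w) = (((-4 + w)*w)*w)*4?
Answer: 4117/3334584 ≈ 0.0012346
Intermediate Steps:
v(w) = 4*w²*(-4 + w) (v(w) = ((w*(-4 + w))*w)*4 = (w²*(-4 + w))*4 = 4*w²*(-4 + w))
S(k) = -38 + 7*k (S(k) = 4 + (k - 6)*7 = 4 + (-6 + k)*7 = 4 + (-42 + 7*k) = -38 + 7*k)
(-32198 + S(-100))/(v(-187) + 39644) = (-32198 + (-38 + 7*(-100)))/(4*(-187)²*(-4 - 187) + 39644) = (-32198 + (-38 - 700))/(4*34969*(-191) + 39644) = (-32198 - 738)/(-26716316 + 39644) = -32936/(-26676672) = -32936*(-1/26676672) = 4117/3334584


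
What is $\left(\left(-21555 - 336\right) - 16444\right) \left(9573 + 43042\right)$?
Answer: $-2016996025$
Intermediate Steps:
$\left(\left(-21555 - 336\right) - 16444\right) \left(9573 + 43042\right) = \left(-21891 - 16444\right) 52615 = \left(-38335\right) 52615 = -2016996025$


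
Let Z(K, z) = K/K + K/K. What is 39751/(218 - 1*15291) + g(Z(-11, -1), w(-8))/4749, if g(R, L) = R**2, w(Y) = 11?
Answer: -188717207/71581677 ≈ -2.6364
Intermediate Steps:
Z(K, z) = 2 (Z(K, z) = 1 + 1 = 2)
39751/(218 - 1*15291) + g(Z(-11, -1), w(-8))/4749 = 39751/(218 - 1*15291) + 2**2/4749 = 39751/(218 - 15291) + 4*(1/4749) = 39751/(-15073) + 4/4749 = 39751*(-1/15073) + 4/4749 = -39751/15073 + 4/4749 = -188717207/71581677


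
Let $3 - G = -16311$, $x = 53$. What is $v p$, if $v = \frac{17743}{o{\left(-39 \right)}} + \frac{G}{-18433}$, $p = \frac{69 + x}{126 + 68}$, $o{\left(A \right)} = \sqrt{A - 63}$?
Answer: $- \frac{995154}{1788001} - \frac{1082323 i \sqrt{102}}{9894} \approx -0.55657 - 1104.8 i$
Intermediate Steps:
$o{\left(A \right)} = \sqrt{-63 + A}$
$G = 16314$ ($G = 3 - -16311 = 3 + 16311 = 16314$)
$p = \frac{61}{97}$ ($p = \frac{69 + 53}{126 + 68} = \frac{122}{194} = 122 \cdot \frac{1}{194} = \frac{61}{97} \approx 0.62887$)
$v = - \frac{16314}{18433} - \frac{17743 i \sqrt{102}}{102}$ ($v = \frac{17743}{\sqrt{-63 - 39}} + \frac{16314}{-18433} = \frac{17743}{\sqrt{-102}} + 16314 \left(- \frac{1}{18433}\right) = \frac{17743}{i \sqrt{102}} - \frac{16314}{18433} = 17743 \left(- \frac{i \sqrt{102}}{102}\right) - \frac{16314}{18433} = - \frac{17743 i \sqrt{102}}{102} - \frac{16314}{18433} = - \frac{16314}{18433} - \frac{17743 i \sqrt{102}}{102} \approx -0.88504 - 1756.8 i$)
$v p = \left(- \frac{16314}{18433} - \frac{17743 i \sqrt{102}}{102}\right) \frac{61}{97} = - \frac{995154}{1788001} - \frac{1082323 i \sqrt{102}}{9894}$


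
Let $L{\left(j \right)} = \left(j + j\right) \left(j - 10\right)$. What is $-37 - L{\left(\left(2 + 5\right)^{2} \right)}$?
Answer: $-3859$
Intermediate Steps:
$L{\left(j \right)} = 2 j \left(-10 + j\right)$
$-37 - L{\left(\left(2 + 5\right)^{2} \right)} = -37 - 2 \left(2 + 5\right)^{2} \left(-10 + \left(2 + 5\right)^{2}\right) = -37 - 2 \cdot 7^{2} \left(-10 + 7^{2}\right) = -37 - 2 \cdot 49 \left(-10 + 49\right) = -37 - 2 \cdot 49 \cdot 39 = -37 - 3822 = -3859$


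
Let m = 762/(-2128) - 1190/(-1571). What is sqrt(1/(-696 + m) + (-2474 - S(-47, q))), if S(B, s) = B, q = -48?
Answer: I*sqrt(3281146031943401977235)/1162727015 ≈ 49.265*I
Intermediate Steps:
m = 667609/1671544 (m = 762*(-1/2128) - 1190*(-1/1571) = -381/1064 + 1190/1571 = 667609/1671544 ≈ 0.39940)
sqrt(1/(-696 + m) + (-2474 - S(-47, q))) = sqrt(1/(-696 + 667609/1671544) + (-2474 - 1*(-47))) = sqrt(1/(-1162727015/1671544) + (-2474 + 47)) = sqrt(-1671544/1162727015 - 2427) = sqrt(-2821940136949/1162727015) = I*sqrt(3281146031943401977235)/1162727015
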